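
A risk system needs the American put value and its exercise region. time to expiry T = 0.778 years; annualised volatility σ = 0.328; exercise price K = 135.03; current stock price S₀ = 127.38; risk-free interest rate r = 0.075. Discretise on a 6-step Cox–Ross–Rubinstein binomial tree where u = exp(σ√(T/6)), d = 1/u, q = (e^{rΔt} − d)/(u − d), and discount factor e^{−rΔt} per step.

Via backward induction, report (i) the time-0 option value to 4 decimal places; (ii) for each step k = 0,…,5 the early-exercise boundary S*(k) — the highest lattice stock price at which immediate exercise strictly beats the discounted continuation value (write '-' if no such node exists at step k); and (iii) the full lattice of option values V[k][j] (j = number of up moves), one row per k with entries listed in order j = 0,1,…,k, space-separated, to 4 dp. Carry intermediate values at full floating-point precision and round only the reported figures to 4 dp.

params: Δt=0.12967 u=1.12537 d=0.88860 q=0.51178 e^(-rΔt)=0.99032
t_6 payoffs: 72.3205 55.6113 34.4499 7.6500 0.0000 0.0000 0.0000
t_5: node(5,0) S=70.5713 payoff=64.4587 vs cont=63.1519 → 64.4587 [stop]  node(5,1) S=89.3752 payoff=45.6548 vs cont=44.3480 → 45.6548 [stop]  node(5,2) S=113.1896 payoff=21.8404 vs cont=20.5336 → 21.8404 [stop]  node(5,3) S=143.3494 payoff=0.0000 vs cont=3.6987 → 3.6987 [wait]  node(5,4) S=181.5454 payoff=0.0000 vs cont=0.0000 → 0.0000 [wait]  node(5,5) S=229.9189 payoff=0.0000 vs cont=0.0000 → 0.0000 [wait]  ⇒ S*(5)=113.1896
t_4: node(4,0) S=79.4187 payoff=55.6113 vs cont=54.3045 → 55.6113 [stop]  node(4,1) S=100.5801 payoff=34.4499 vs cont=33.1431 → 34.4499 [stop]  node(4,2) S=127.3800 payoff=7.6500 vs cont=12.4343 → 12.4343 [wait]  node(4,3) S=161.3209 payoff=0.0000 vs cont=1.7883 → 1.7883 [wait]  node(4,4) S=204.3055 payoff=0.0000 vs cont=0.0000 → 0.0000 [wait]  ⇒ S*(4)=100.5801
t_3: node(3,0) S=89.3752 payoff=45.6548 vs cont=44.3480 → 45.6548 [stop]  node(3,1) S=113.1896 payoff=21.8404 vs cont=22.9584 → 22.9584 [wait]  node(3,2) S=143.3494 payoff=0.0000 vs cont=6.9183 → 6.9183 [wait]  node(3,3) S=181.5454 payoff=0.0000 vs cont=0.8646 → 0.8646 [wait]  ⇒ S*(3)=89.3752
t_2: node(2,0) S=100.5801 payoff=34.4499 vs cont=33.7098 → 34.4499 [stop]  node(2,1) S=127.3800 payoff=7.6500 vs cont=14.6067 → 14.6067 [wait]  node(2,2) S=161.3209 payoff=0.0000 vs cont=3.7832 → 3.7832 [wait]  ⇒ S*(2)=100.5801
t_1: node(1,0) S=113.1896 payoff=21.8404 vs cont=24.0594 → 24.0594 [wait]  node(1,1) S=143.3494 payoff=0.0000 vs cont=8.9797 → 8.9797 [wait]  ⇒ S*(1)=-
t_0: node(0,0) S=127.3800 payoff=7.6500 vs cont=16.1837 → 16.1837 [wait]  ⇒ S*(0)=-

price = 16.1837
boundary = - - 100.5801 89.3752 100.5801 113.1896
tree:
16.1837
24.0594 8.9797
34.4499 14.6067 3.7832
45.6548 22.9584 6.9183 0.8646
55.6113 34.4499 12.4343 1.7883 0.0000
64.4587 45.6548 21.8404 3.6987 0.0000 0.0000
72.3205 55.6113 34.4499 7.6500 0.0000 0.0000 0.0000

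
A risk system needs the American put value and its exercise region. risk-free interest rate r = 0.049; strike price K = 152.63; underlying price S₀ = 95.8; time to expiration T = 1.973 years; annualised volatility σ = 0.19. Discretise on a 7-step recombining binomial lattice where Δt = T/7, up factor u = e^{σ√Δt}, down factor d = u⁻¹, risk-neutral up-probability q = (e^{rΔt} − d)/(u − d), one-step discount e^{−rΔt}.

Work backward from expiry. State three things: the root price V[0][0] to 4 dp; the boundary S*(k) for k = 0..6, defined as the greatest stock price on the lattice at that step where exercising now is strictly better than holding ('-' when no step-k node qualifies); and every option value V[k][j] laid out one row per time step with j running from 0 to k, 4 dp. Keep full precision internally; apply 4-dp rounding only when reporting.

Δt=0.28186  u=1.10613  d=0.90405  q=0.54362  discount=0.98628
step 7 (expiry): payoffs max(K−S,0) = 105.3464 94.7770 81.8449 66.0221 46.6623 22.9750 0.0000 0.0000
step 6: (k=6,j=0): S=52.3020, (K−S)⁺=100.3280, hold=98.2345 ⇒ V=100.3280 exercise | (k=6,j=1): S=63.9932, (K−S)⁺=88.6368, hold=86.5433 ⇒ V=88.6368 exercise | (k=6,j=2): S=78.2978, (K−S)⁺=74.3322, hold=72.2387 ⇒ V=74.3322 exercise | (k=6,j=3): S=95.8000, (K−S)⁺=56.8300, hold=54.7365 ⇒ V=56.8300 exercise | (k=6,j=4): S=117.2145, (K−S)⁺=35.4155, hold=33.3220 ⇒ V=35.4155 exercise | (k=6,j=5): S=143.4158, (K−S)⁺=9.2142, hold=10.3415 ⇒ V=10.3415 continue | (k=6,j=6): S=175.4741, (K−S)⁺=0.0000, hold=0.0000 ⇒ V=0.0000 continue  boundary S*=117.2145
step 5: (k=5,j=0): S=57.8530, (K−S)⁺=94.7770, hold=92.6835 ⇒ V=94.7770 exercise | (k=5,j=1): S=70.7851, (K−S)⁺=81.8449, hold=79.7514 ⇒ V=81.8449 exercise | (k=5,j=2): S=86.6079, (K−S)⁺=66.0221, hold=63.9286 ⇒ V=66.0221 exercise | (k=5,j=3): S=105.9677, (K−S)⁺=46.6623, hold=44.5688 ⇒ V=46.6623 exercise | (k=5,j=4): S=129.6550, (K−S)⁺=22.9750, hold=21.4860 ⇒ V=22.9750 exercise | (k=5,j=5): S=158.6372, (K−S)⁺=0.0000, hold=4.6549 ⇒ V=4.6549 continue  boundary S*=129.6550
step 4: (k=4,j=0): S=63.9932, (K−S)⁺=88.6368, hold=86.5433 ⇒ V=88.6368 exercise | (k=4,j=1): S=78.2978, (K−S)⁺=74.3322, hold=72.2387 ⇒ V=74.3322 exercise | (k=4,j=2): S=95.8000, (K−S)⁺=56.8300, hold=54.7365 ⇒ V=56.8300 exercise | (k=4,j=3): S=117.2145, (K−S)⁺=35.4155, hold=33.3220 ⇒ V=35.4155 exercise | (k=4,j=4): S=143.4158, (K−S)⁺=9.2142, hold=12.8373 ⇒ V=12.8373 continue  boundary S*=117.2145
step 3: (k=3,j=0): S=70.7851, (K−S)⁺=81.8449, hold=79.7514 ⇒ V=81.8449 exercise | (k=3,j=1): S=86.6079, (K−S)⁺=66.0221, hold=63.9286 ⇒ V=66.0221 exercise | (k=3,j=2): S=105.9677, (K−S)⁺=46.6623, hold=44.5688 ⇒ V=46.6623 exercise | (k=3,j=3): S=129.6550, (K−S)⁺=22.9750, hold=22.8241 ⇒ V=22.9750 exercise  boundary S*=129.6550
step 2: (k=2,j=0): S=78.2978, (K−S)⁺=74.3322, hold=72.2387 ⇒ V=74.3322 exercise | (k=2,j=1): S=95.8000, (K−S)⁺=56.8300, hold=54.7365 ⇒ V=56.8300 exercise | (k=2,j=2): S=117.2145, (K−S)⁺=35.4155, hold=33.3220 ⇒ V=35.4155 exercise  boundary S*=117.2145
step 1: (k=1,j=0): S=86.6079, (K−S)⁺=66.0221, hold=63.9286 ⇒ V=66.0221 exercise | (k=1,j=1): S=105.9677, (K−S)⁺=46.6623, hold=44.5688 ⇒ V=46.6623 exercise  boundary S*=105.9677
step 0: (k=0,j=0): S=95.8000, (K−S)⁺=56.8300, hold=54.7365 ⇒ V=56.8300 exercise  boundary S*=95.8000

price = 56.8300
boundary = 95.8000 105.9677 117.2145 129.6550 117.2145 129.6550 117.2145
tree:
56.8300
66.0221 46.6623
74.3322 56.8300 35.4155
81.8449 66.0221 46.6623 22.9750
88.6368 74.3322 56.8300 35.4155 12.8373
94.7770 81.8449 66.0221 46.6623 22.9750 4.6549
100.3280 88.6368 74.3322 56.8300 35.4155 10.3415 0.0000
105.3464 94.7770 81.8449 66.0221 46.6623 22.9750 0.0000 0.0000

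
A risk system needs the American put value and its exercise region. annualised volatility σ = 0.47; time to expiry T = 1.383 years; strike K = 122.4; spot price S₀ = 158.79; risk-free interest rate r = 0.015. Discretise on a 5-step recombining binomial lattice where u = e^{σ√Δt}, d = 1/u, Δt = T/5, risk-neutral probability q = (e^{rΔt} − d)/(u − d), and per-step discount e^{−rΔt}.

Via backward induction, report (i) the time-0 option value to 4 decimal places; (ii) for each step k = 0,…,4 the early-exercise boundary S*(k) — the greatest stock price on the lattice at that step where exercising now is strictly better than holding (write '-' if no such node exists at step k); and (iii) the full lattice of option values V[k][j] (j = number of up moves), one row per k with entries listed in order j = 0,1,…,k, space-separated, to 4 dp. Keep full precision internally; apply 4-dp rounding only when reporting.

params: Δt=0.27660 u=1.28042 d=0.78100 q=0.44684 e^(-rΔt)=0.99586
t_5 payoffs: 76.2613 46.7570 0.0000 0.0000 0.0000 0.0000
t_4: node(4,0) S=59.0768 payoff=63.3232 vs cont=62.8164 → 63.3232 [stop]  node(4,1) S=96.8546 payoff=25.5454 vs cont=25.7570 → 25.7570 [wait]  node(4,2) S=158.7900 payoff=0.0000 vs cont=0.0000 → 0.0000 [wait]  node(4,3) S=260.3312 payoff=0.0000 vs cont=0.0000 → 0.0000 [wait]  node(4,4) S=426.8048 payoff=0.0000 vs cont=0.0000 → 0.0000 [wait]  ⇒ S*(4)=59.0768
t_3: node(3,0) S=75.6430 payoff=46.7570 vs cont=46.3444 → 46.7570 [stop]  node(3,1) S=124.0143 payoff=0.0000 vs cont=14.1887 → 14.1887 [wait]  node(3,2) S=203.3175 payoff=0.0000 vs cont=0.0000 → 0.0000 [wait]  node(3,3) S=333.3326 payoff=0.0000 vs cont=0.0000 → 0.0000 [wait]  ⇒ S*(3)=75.6430
t_2: node(2,0) S=96.8546 payoff=25.5454 vs cont=32.0708 → 32.0708 [wait]  node(2,1) S=158.7900 payoff=0.0000 vs cont=7.8161 → 7.8161 [wait]  node(2,2) S=260.3312 payoff=0.0000 vs cont=0.0000 → 0.0000 [wait]  ⇒ S*(2)=-
t_1: node(1,0) S=124.0143 payoff=0.0000 vs cont=21.1449 → 21.1449 [wait]  node(1,1) S=203.3175 payoff=0.0000 vs cont=4.3057 → 4.3057 [wait]  ⇒ S*(1)=-
t_0: node(0,0) S=158.7900 payoff=0.0000 vs cont=13.5640 → 13.5640 [wait]  ⇒ S*(0)=-

price = 13.5640
boundary = - - - 75.6430 59.0768
tree:
13.5640
21.1449 4.3057
32.0708 7.8161 0.0000
46.7570 14.1887 0.0000 0.0000
63.3232 25.7570 0.0000 0.0000 0.0000
76.2613 46.7570 0.0000 0.0000 0.0000 0.0000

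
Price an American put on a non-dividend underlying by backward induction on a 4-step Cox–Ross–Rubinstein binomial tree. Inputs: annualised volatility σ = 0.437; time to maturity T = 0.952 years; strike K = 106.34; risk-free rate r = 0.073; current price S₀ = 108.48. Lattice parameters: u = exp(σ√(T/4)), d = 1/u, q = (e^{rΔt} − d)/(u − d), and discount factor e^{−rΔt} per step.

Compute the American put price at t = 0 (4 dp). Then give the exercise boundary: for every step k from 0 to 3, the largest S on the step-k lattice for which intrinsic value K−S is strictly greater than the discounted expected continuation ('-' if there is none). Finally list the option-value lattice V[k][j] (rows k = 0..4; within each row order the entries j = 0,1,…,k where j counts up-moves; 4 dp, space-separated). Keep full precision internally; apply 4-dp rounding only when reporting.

params: Δt=0.23800 u=1.23762 d=0.80800 q=0.48770 e^(-rΔt)=0.98278
t_4 payoffs: 60.1021 35.5171 0.0000 0.0000 0.0000
t_3: node(3,0) S=57.2250 payoff=49.1150 vs cont=47.2834 → 49.1150 [stop]  node(3,1) S=87.6520 payoff=18.6880 vs cont=17.8821 → 18.6880 [stop]  node(3,2) S=134.2572 payoff=0.0000 vs cont=0.0000 → 0.0000 [wait]  node(3,3) S=205.6427 payoff=0.0000 vs cont=0.0000 → 0.0000 [wait]  ⇒ S*(3)=87.6520
t_2: node(2,0) S=70.8229 payoff=35.5171 vs cont=33.6855 → 35.5171 [stop]  node(2,1) S=108.4800 payoff=0.0000 vs cont=9.4090 → 9.4090 [wait]  node(2,2) S=166.1596 payoff=0.0000 vs cont=0.0000 → 0.0000 [wait]  ⇒ S*(2)=70.8229
t_1: node(1,0) S=87.6520 payoff=18.6880 vs cont=22.3918 → 22.3918 [wait]  node(1,1) S=134.2572 payoff=0.0000 vs cont=4.7373 → 4.7373 [wait]  ⇒ S*(1)=-
t_0: node(0,0) S=108.4800 payoff=0.0000 vs cont=13.5444 → 13.5444 [wait]  ⇒ S*(0)=-

price = 13.5444
boundary = - - 70.8229 87.6520
tree:
13.5444
22.3918 4.7373
35.5171 9.4090 0.0000
49.1150 18.6880 0.0000 0.0000
60.1021 35.5171 0.0000 0.0000 0.0000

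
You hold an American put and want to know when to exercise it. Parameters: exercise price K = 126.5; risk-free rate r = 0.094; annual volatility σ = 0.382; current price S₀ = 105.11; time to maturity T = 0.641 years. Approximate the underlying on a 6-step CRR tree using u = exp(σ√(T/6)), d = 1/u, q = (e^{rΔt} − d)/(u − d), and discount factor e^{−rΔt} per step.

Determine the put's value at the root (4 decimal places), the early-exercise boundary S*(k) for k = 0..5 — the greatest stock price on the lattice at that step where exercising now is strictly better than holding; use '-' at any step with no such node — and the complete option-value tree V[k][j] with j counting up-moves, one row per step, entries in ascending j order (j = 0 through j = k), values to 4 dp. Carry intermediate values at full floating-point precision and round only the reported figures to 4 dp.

price = 23.9434
boundary = - 92.7724 81.8830 92.7724 81.8830 92.7724
tree:
23.9434
33.7276 14.9852
44.6170 22.9716 7.5825
54.2283 33.7276 13.0572 2.4547
62.7114 44.6170 21.6296 5.0513 0.0000
70.1987 54.2283 33.7276 10.3946 0.0000 0.0000
76.8073 62.7114 44.6170 21.3900 0.0000 0.0000 0.0000

Δt=0.10683, u=1.13299, d=0.88262, q=0.50914, disc=e^(-rΔt)=0.99001
k=6 terminal: V=max(K-S,0) → 76.8073 62.7114 44.6170 21.3900 0.0000 0.0000 0.0000
k=5: j=0 S=56.3013 intr=70.1987 cont=68.9347 V=70.1987[EX]; j=1 S=72.2717 intr=54.2283 cont=52.9643 V=54.2283[EX]; j=2 S=92.7724 intr=33.7276 cont=32.4636 V=33.7276[EX]; j=3 S=119.0883 intr=7.4117 cont=10.3946 V=10.3946[hold]; j=4 S=152.8691 intr=0.0000 cont=0.0000 V=0.0000[hold]; j=5 S=196.2321 intr=0.0000 cont=0.0000 V=0.0000[hold]  S*(5)=92.7724
k=4: j=0 S=63.7886 intr=62.7114 cont=61.4474 V=62.7114[EX]; j=1 S=81.8830 intr=44.6170 cont=43.3530 V=44.6170[EX]; j=2 S=105.1100 intr=21.3900 cont=21.6296 V=21.6296[hold]; j=3 S=134.9256 intr=0.0000 cont=5.0513 V=5.0513[hold]; j=4 S=173.1988 intr=0.0000 cont=0.0000 V=0.0000[hold]  S*(4)=81.8830
k=3: j=0 S=72.2717 intr=54.2283 cont=52.9643 V=54.2283[EX]; j=1 S=92.7724 intr=33.7276 cont=32.5843 V=33.7276[EX]; j=2 S=119.0883 intr=7.4117 cont=13.0572 V=13.0572[hold]; j=3 S=152.8691 intr=0.0000 cont=2.4547 V=2.4547[hold]  S*(3)=92.7724
k=2: j=0 S=81.8830 intr=44.6170 cont=43.3530 V=44.6170[EX]; j=1 S=105.1100 intr=21.3900 cont=22.9716 V=22.9716[hold]; j=2 S=134.9256 intr=0.0000 cont=7.5825 V=7.5825[hold]  S*(2)=81.8830
k=1: j=0 S=92.7724 intr=33.7276 cont=33.2608 V=33.7276[EX]; j=1 S=119.0883 intr=7.4117 cont=14.9852 V=14.9852[hold]  S*(1)=92.7724
k=0: j=0 S=105.1100 intr=21.3900 cont=23.9434 V=23.9434[hold]  S*(0)=-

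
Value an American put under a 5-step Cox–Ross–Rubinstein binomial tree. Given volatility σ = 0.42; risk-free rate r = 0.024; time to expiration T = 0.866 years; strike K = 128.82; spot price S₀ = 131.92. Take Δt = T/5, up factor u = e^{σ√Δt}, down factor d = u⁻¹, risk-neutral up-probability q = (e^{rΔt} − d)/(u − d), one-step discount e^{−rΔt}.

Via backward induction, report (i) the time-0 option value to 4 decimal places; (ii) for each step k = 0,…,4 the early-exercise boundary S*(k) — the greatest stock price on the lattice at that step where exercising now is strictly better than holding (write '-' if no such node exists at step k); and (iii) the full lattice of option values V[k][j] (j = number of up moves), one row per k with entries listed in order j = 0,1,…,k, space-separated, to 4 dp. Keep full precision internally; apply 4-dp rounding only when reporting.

price = 18.4710
boundary = - - - 78.0865 93.0010
tree:
18.4710
26.8956 9.0689
37.7887 14.7654 2.6809
50.7335 23.4257 5.0628 0.0000
63.2561 35.8190 9.5611 0.0000 0.0000
73.7705 50.7335 18.0559 0.0000 0.0000 0.0000

params: Δt=0.17320 u=1.19100 d=0.83963 q=0.46827 e^(-rΔt)=0.99585
t_5 payoffs: 73.7705 50.7335 18.0559 0.0000 0.0000 0.0000
t_4: node(4,0) S=65.5639 payoff=63.2561 vs cont=62.7218 → 63.2561 [stop]  node(4,1) S=93.0010 payoff=35.8190 vs cont=35.2846 → 35.8190 [stop]  node(4,2) S=131.9200 payoff=0.0000 vs cont=9.5611 → 9.5611 [wait]  node(4,3) S=187.1258 payoff=0.0000 vs cont=0.0000 → 0.0000 [wait]  node(4,4) S=265.4340 payoff=0.0000 vs cont=0.0000 → 0.0000 [wait]  ⇒ S*(4)=93.0010
t_3: node(3,0) S=78.0865 payoff=50.7335 vs cont=50.1991 → 50.7335 [stop]  node(3,1) S=110.7641 payoff=18.0559 vs cont=23.4257 → 23.4257 [wait]  node(3,2) S=157.1166 payoff=0.0000 vs cont=5.0628 → 5.0628 [wait]  node(3,3) S=222.8667 payoff=0.0000 vs cont=0.0000 → 0.0000 [wait]  ⇒ S*(3)=78.0865
t_2: node(2,0) S=93.0010 payoff=35.8190 vs cont=37.7887 → 37.7887 [wait]  node(2,1) S=131.9200 payoff=0.0000 vs cont=14.7654 → 14.7654 [wait]  node(2,2) S=187.1258 payoff=0.0000 vs cont=2.6809 → 2.6809 [wait]  ⇒ S*(2)=-
t_1: node(1,0) S=110.7641 payoff=18.0559 vs cont=26.8956 → 26.8956 [wait]  node(1,1) S=157.1166 payoff=0.0000 vs cont=9.0689 → 9.0689 [wait]  ⇒ S*(1)=-
t_0: node(0,0) S=131.9200 payoff=0.0000 vs cont=18.4710 → 18.4710 [wait]  ⇒ S*(0)=-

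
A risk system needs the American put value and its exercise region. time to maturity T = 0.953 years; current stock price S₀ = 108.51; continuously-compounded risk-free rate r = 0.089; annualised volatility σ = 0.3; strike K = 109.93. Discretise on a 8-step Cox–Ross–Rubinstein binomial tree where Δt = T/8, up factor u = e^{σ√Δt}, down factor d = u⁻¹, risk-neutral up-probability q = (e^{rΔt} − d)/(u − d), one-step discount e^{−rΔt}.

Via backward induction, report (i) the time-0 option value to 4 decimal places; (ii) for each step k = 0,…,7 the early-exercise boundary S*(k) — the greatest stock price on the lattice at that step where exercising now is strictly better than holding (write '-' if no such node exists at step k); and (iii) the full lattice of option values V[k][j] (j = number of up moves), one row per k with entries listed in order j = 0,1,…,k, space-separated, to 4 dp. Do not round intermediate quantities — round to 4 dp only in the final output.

params: Δt=0.11912 u=1.10909 d=0.90164 q=0.52551 e^(-rΔt)=0.98945
t_8 payoffs: 62.5361 51.6312 38.2173 21.7169 1.4200 0.0000 0.0000 0.0000 0.0000
t_7: node(7,0) S=52.5643 payoff=57.3657 vs cont=56.2063 → 57.3657 [stop]  node(7,1) S=64.6589 payoff=45.2711 vs cont=44.1118 → 45.2711 [stop]  node(7,2) S=79.5362 payoff=30.3938 vs cont=29.2345 → 30.3938 [stop]  node(7,3) S=97.8366 payoff=12.0934 vs cont=10.9341 → 12.0934 [stop]  node(7,4) S=120.3478 payoff=0.0000 vs cont=0.6667 → 0.6667 [wait]  node(7,5) S=148.0386 payoff=0.0000 vs cont=0.0000 → 0.0000 [wait]  node(7,6) S=182.1007 payoff=0.0000 vs cont=0.0000 → 0.0000 [wait]  node(7,7) S=224.0001 payoff=0.0000 vs cont=0.0000 → 0.0000 [wait]  ⇒ S*(7)=97.8366
t_6: node(6,0) S=58.2988 payoff=51.6312 vs cont=50.4719 → 51.6312 [stop]  node(6,1) S=71.7127 payoff=38.2173 vs cont=37.0579 → 38.2173 [stop]  node(6,2) S=88.2131 payoff=21.7169 vs cont=20.5576 → 21.7169 [stop]  node(6,3) S=108.5100 payoff=1.4200 vs cont=6.0243 → 6.0243 [wait]  node(6,4) S=133.4770 payoff=0.0000 vs cont=0.3130 → 0.3130 [wait]  node(6,5) S=164.1887 payoff=0.0000 vs cont=0.0000 → 0.0000 [wait]  node(6,6) S=201.9668 payoff=0.0000 vs cont=0.0000 → 0.0000 [wait]  ⇒ S*(6)=88.2131
t_5: node(5,0) S=64.6589 payoff=45.2711 vs cont=44.1118 → 45.2711 [stop]  node(5,1) S=79.5362 payoff=30.3938 vs cont=29.2345 → 30.3938 [stop]  node(5,2) S=97.8366 payoff=12.0934 vs cont=13.3281 → 13.3281 [wait]  node(5,3) S=120.3478 payoff=0.0000 vs cont=2.9910 → 2.9910 [wait]  node(5,4) S=148.0386 payoff=0.0000 vs cont=0.1469 → 0.1469 [wait]  node(5,5) S=182.1007 payoff=0.0000 vs cont=0.0000 → 0.0000 [wait]  ⇒ S*(5)=79.5362
t_4: node(4,0) S=71.7127 payoff=38.2173 vs cont=37.0579 → 38.2173 [stop]  node(4,1) S=88.2131 payoff=21.7169 vs cont=21.1996 → 21.7169 [stop]  node(4,2) S=108.5100 payoff=1.4200 vs cont=7.8126 → 7.8126 [wait]  node(4,3) S=133.4770 payoff=0.0000 vs cont=1.4806 → 1.4806 [wait]  node(4,4) S=164.1887 payoff=0.0000 vs cont=0.0690 → 0.0690 [wait]  ⇒ S*(4)=88.2131
t_3: node(3,0) S=79.5362 payoff=30.3938 vs cont=29.2345 → 30.3938 [stop]  node(3,1) S=97.8366 payoff=12.0934 vs cont=14.2580 → 14.2580 [wait]  node(3,2) S=120.3478 payoff=0.0000 vs cont=4.4378 → 4.4378 [wait]  node(3,3) S=148.0386 payoff=0.0000 vs cont=0.7310 → 0.7310 [wait]  ⇒ S*(3)=79.5362
t_2: node(2,0) S=88.2131 payoff=21.7169 vs cont=21.6831 → 21.7169 [stop]  node(2,1) S=108.5100 payoff=1.4200 vs cont=9.0014 → 9.0014 [wait]  node(2,2) S=133.4770 payoff=0.0000 vs cont=2.4635 → 2.4635 [wait]  ⇒ S*(2)=88.2131
t_1: node(1,0) S=97.8366 payoff=12.0934 vs cont=14.8762 → 14.8762 [wait]  node(1,1) S=120.3478 payoff=0.0000 vs cont=5.5070 → 5.5070 [wait]  ⇒ S*(1)=-
t_0: node(0,0) S=108.5100 payoff=1.4200 vs cont=9.8476 → 9.8476 [wait]  ⇒ S*(0)=-

price = 9.8476
boundary = - - 88.2131 79.5362 88.2131 79.5362 88.2131 97.8366
tree:
9.8476
14.8762 5.5070
21.7169 9.0014 2.4635
30.3938 14.2580 4.4378 0.7310
38.2173 21.7169 7.8126 1.4806 0.0690
45.2711 30.3938 13.3281 2.9910 0.1469 0.0000
51.6312 38.2173 21.7169 6.0243 0.3130 0.0000 0.0000
57.3657 45.2711 30.3938 12.0934 0.6667 0.0000 0.0000 0.0000
62.5361 51.6312 38.2173 21.7169 1.4200 0.0000 0.0000 0.0000 0.0000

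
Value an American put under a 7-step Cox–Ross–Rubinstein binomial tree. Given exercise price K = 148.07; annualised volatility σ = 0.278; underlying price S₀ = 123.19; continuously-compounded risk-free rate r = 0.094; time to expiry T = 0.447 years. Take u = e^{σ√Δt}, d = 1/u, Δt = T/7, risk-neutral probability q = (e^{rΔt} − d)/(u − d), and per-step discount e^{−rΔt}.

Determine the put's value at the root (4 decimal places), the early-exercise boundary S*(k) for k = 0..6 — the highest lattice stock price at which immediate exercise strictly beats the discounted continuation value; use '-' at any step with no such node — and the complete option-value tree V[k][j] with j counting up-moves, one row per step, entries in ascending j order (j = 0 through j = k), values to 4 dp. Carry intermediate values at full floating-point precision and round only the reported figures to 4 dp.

price = 24.8800
boundary = 123.1900 114.8328 123.1900 114.8328 123.1900 132.1554 123.1900
tree:
24.8800
33.2372 17.2800
41.0274 24.8800 10.6090
48.2891 33.2372 16.6281 5.2904
55.0583 41.0274 24.8800 9.3605 1.6724
61.3681 48.2891 33.2372 15.9146 3.5440 0.0000
67.2500 55.0583 41.0274 24.8800 7.5101 0.0000 0.0000
72.7328 61.3681 48.2891 33.2372 15.9146 0.0000 0.0000 0.0000

params: Δt=0.06386 u=1.07278 d=0.93216 q=0.52526 e^(-rΔt)=0.99402
t_7 payoffs: 72.7328 61.3681 48.2891 33.2372 15.9146 0.0000 0.0000 0.0000
t_6: node(6,0) S=80.8200 payoff=67.2500 vs cont=66.3638 → 67.2500 [stop]  node(6,1) S=93.0117 payoff=55.0583 vs cont=54.1721 → 55.0583 [stop]  node(6,2) S=107.0426 payoff=41.0274 vs cont=40.1413 → 41.0274 [stop]  node(6,3) S=123.1900 payoff=24.8800 vs cont=23.9939 → 24.8800 [stop]  node(6,4) S=141.7732 payoff=6.2968 vs cont=7.5101 → 7.5101 [wait]  node(6,5) S=163.1598 payoff=0.0000 vs cont=0.0000 → 0.0000 [wait]  node(6,6) S=187.7725 payoff=0.0000 vs cont=0.0000 → 0.0000 [wait]  ⇒ S*(6)=123.1900
t_5: node(5,0) S=86.7019 payoff=61.3681 vs cont=60.4820 → 61.3681 [stop]  node(5,1) S=99.7809 payoff=48.2891 vs cont=47.4030 → 48.2891 [stop]  node(5,2) S=114.8328 payoff=33.2372 vs cont=32.3510 → 33.2372 [stop]  node(5,3) S=132.1554 payoff=15.9146 vs cont=15.6620 → 15.9146 [stop]  node(5,4) S=152.0911 payoff=0.0000 vs cont=3.5440 → 3.5440 [wait]  node(5,5) S=175.0340 payoff=0.0000 vs cont=0.0000 → 0.0000 [wait]  ⇒ S*(5)=132.1554
t_4: node(4,0) S=93.0117 payoff=55.0583 vs cont=54.1721 → 55.0583 [stop]  node(4,1) S=107.0426 payoff=41.0274 vs cont=40.1413 → 41.0274 [stop]  node(4,2) S=123.1900 payoff=24.8800 vs cont=23.9939 → 24.8800 [stop]  node(4,3) S=141.7732 payoff=6.2968 vs cont=9.3605 → 9.3605 [wait]  node(4,4) S=163.1598 payoff=0.0000 vs cont=1.6724 → 1.6724 [wait]  ⇒ S*(4)=123.1900
t_3: node(3,0) S=99.7809 payoff=48.2891 vs cont=47.4030 → 48.2891 [stop]  node(3,1) S=114.8328 payoff=33.2372 vs cont=32.3510 → 33.2372 [stop]  node(3,2) S=132.1554 payoff=15.9146 vs cont=16.6281 → 16.6281 [wait]  node(3,3) S=152.0911 payoff=0.0000 vs cont=5.2904 → 5.2904 [wait]  ⇒ S*(3)=114.8328
t_2: node(2,0) S=107.0426 payoff=41.0274 vs cont=40.1413 → 41.0274 [stop]  node(2,1) S=123.1900 payoff=24.8800 vs cont=24.3664 → 24.8800 [stop]  node(2,2) S=141.7732 payoff=6.2968 vs cont=10.6090 → 10.6090 [wait]  ⇒ S*(2)=123.1900
t_1: node(1,0) S=114.8328 payoff=33.2372 vs cont=32.3510 → 33.2372 [stop]  node(1,1) S=132.1554 payoff=15.9146 vs cont=17.2800 → 17.2800 [wait]  ⇒ S*(1)=114.8328
t_0: node(0,0) S=123.1900 payoff=24.8800 vs cont=24.7067 → 24.8800 [stop]  ⇒ S*(0)=123.1900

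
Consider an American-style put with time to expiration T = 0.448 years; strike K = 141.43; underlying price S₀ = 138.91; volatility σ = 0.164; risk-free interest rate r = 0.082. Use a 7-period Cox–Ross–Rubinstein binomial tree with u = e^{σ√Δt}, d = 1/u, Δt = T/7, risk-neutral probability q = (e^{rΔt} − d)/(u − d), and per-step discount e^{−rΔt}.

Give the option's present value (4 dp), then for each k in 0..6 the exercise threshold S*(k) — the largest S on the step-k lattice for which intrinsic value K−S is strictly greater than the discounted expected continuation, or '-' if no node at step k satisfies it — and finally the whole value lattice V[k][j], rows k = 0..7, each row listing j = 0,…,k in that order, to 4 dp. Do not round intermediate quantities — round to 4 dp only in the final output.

price = 5.5630
boundary = - - 127.8488 122.6530 127.8488 133.2647 127.8488
tree:
5.5630
8.8515 2.9580
13.5812 5.1129 1.2445
18.7770 8.5246 2.4041 0.3192
23.7617 13.5812 4.5187 0.7178 0.0000
28.5437 18.7770 8.1653 1.6143 0.0000 0.0000
33.1315 23.7617 13.5812 3.6306 0.0000 0.0000 0.0000
37.5327 28.5437 18.7770 8.1653 0.0000 0.0000 0.0000 0.0000

Δt=0.06400  u=1.04236  d=0.95936  q=0.55302  discount=0.99477
step 7 (expiry): payoffs max(K−S,0) = 37.5327 28.5437 18.7770 8.1653 0.0000 0.0000 0.0000 0.0000
step 6: (k=6,j=0): S=108.2985, (K−S)⁺=33.1315, hold=32.3912 ⇒ V=33.1315 exercise | (k=6,j=1): S=117.6683, (K−S)⁺=23.7617, hold=23.0214 ⇒ V=23.7617 exercise | (k=6,j=2): S=127.8488, (K−S)⁺=13.5812, hold=12.8410 ⇒ V=13.5812 exercise | (k=6,j=3): S=138.9100, (K−S)⁺=2.5200, hold=3.6306 ⇒ V=3.6306 continue | (k=6,j=4): S=150.9282, (K−S)⁺=0.0000, hold=0.0000 ⇒ V=0.0000 continue | (k=6,j=5): S=163.9862, (K−S)⁺=0.0000, hold=0.0000 ⇒ V=0.0000 continue | (k=6,j=6): S=178.1740, (K−S)⁺=0.0000, hold=0.0000 ⇒ V=0.0000 continue  boundary S*=127.8488
step 5: (k=5,j=0): S=112.8863, (K−S)⁺=28.5437, hold=27.8035 ⇒ V=28.5437 exercise | (k=5,j=1): S=122.6530, (K−S)⁺=18.7770, hold=18.0367 ⇒ V=18.7770 exercise | (k=5,j=2): S=133.2647, (K−S)⁺=8.1653, hold=8.0360 ⇒ V=8.1653 exercise | (k=5,j=3): S=144.7945, (K−S)⁺=0.0000, hold=1.6143 ⇒ V=1.6143 continue | (k=5,j=4): S=157.3218, (K−S)⁺=0.0000, hold=0.0000 ⇒ V=0.0000 continue | (k=5,j=5): S=170.9330, (K−S)⁺=0.0000, hold=0.0000 ⇒ V=0.0000 continue  boundary S*=133.2647
step 4: (k=4,j=0): S=117.6683, (K−S)⁺=23.7617, hold=23.0214 ⇒ V=23.7617 exercise | (k=4,j=1): S=127.8488, (K−S)⁺=13.5812, hold=12.8410 ⇒ V=13.5812 exercise | (k=4,j=2): S=138.9100, (K−S)⁺=2.5200, hold=4.5187 ⇒ V=4.5187 continue | (k=4,j=3): S=150.9282, (K−S)⁺=0.0000, hold=0.7178 ⇒ V=0.7178 continue | (k=4,j=4): S=163.9862, (K−S)⁺=0.0000, hold=0.0000 ⇒ V=0.0000 continue  boundary S*=127.8488
step 3: (k=3,j=0): S=122.6530, (K−S)⁺=18.7770, hold=18.0367 ⇒ V=18.7770 exercise | (k=3,j=1): S=133.2647, (K−S)⁺=8.1653, hold=8.5246 ⇒ V=8.5246 continue | (k=3,j=2): S=144.7945, (K−S)⁺=0.0000, hold=2.4041 ⇒ V=2.4041 continue | (k=3,j=3): S=157.3218, (K−S)⁺=0.0000, hold=0.3192 ⇒ V=0.3192 continue  boundary S*=122.6530
step 2: (k=2,j=0): S=127.8488, (K−S)⁺=13.5812, hold=13.0386 ⇒ V=13.5812 exercise | (k=2,j=1): S=138.9100, (K−S)⁺=2.5200, hold=5.1129 ⇒ V=5.1129 continue | (k=2,j=2): S=150.9282, (K−S)⁺=0.0000, hold=1.2445 ⇒ V=1.2445 continue  boundary S*=127.8488
step 1: (k=1,j=0): S=133.2647, (K−S)⁺=8.1653, hold=8.8515 ⇒ V=8.8515 continue | (k=1,j=1): S=144.7945, (K−S)⁺=0.0000, hold=2.9580 ⇒ V=2.9580 continue  boundary S*=-
step 0: (k=0,j=0): S=138.9100, (K−S)⁺=2.5200, hold=5.5630 ⇒ V=5.5630 continue  boundary S*=-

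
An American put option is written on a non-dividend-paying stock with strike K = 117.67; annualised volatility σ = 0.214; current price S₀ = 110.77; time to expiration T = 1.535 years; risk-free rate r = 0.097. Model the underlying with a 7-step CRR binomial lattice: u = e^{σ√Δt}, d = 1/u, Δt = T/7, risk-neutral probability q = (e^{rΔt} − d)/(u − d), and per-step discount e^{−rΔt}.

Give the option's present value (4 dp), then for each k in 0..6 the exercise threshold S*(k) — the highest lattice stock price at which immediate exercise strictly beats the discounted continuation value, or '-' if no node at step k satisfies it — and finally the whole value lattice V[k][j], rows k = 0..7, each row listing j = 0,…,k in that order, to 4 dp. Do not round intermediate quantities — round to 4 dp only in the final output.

Δt=0.21929  u=1.10541  d=0.90465  q=0.58205  discount=0.97895
step 7 (expiry): payoffs max(K−S,0) = 62.7447 50.5557 35.6617 17.4624 0.0000 0.0000 0.0000 0.0000
step 6: (k=6,j=0): S=60.7147, (K−S)⁺=56.9553, hold=54.4789 ⇒ V=56.9553 exercise | (k=6,j=1): S=74.1885, (K−S)⁺=43.4815, hold=41.0050 ⇒ V=43.4815 exercise | (k=6,j=2): S=90.6524, (K−S)⁺=27.0176, hold=24.5411 ⇒ V=27.0176 exercise | (k=6,j=3): S=110.7700, (K−S)⁺=6.9000, hold=7.1447 ⇒ V=7.1447 continue | (k=6,j=4): S=135.3521, (K−S)⁺=0.0000, hold=0.0000 ⇒ V=0.0000 continue | (k=6,j=5): S=165.3895, (K−S)⁺=0.0000, hold=0.0000 ⇒ V=0.0000 continue | (k=6,j=6): S=202.0928, (K−S)⁺=0.0000, hold=0.0000 ⇒ V=0.0000 continue  boundary S*=90.6524
step 5: (k=5,j=0): S=67.1143, (K−S)⁺=50.5557, hold=48.0792 ⇒ V=50.5557 exercise | (k=5,j=1): S=82.0083, (K−S)⁺=35.6617, hold=33.1852 ⇒ V=35.6617 exercise | (k=5,j=2): S=100.2076, (K−S)⁺=17.4624, hold=15.1253 ⇒ V=17.4624 exercise | (k=5,j=3): S=122.4457, (K−S)⁺=0.0000, hold=2.9233 ⇒ V=2.9233 continue | (k=5,j=4): S=149.6189, (K−S)⁺=0.0000, hold=0.0000 ⇒ V=0.0000 continue | (k=5,j=5): S=182.8224, (K−S)⁺=0.0000, hold=0.0000 ⇒ V=0.0000 continue  boundary S*=100.2076
step 4: (k=4,j=0): S=74.1885, (K−S)⁺=43.4815, hold=41.0050 ⇒ V=43.4815 exercise | (k=4,j=1): S=90.6524, (K−S)⁺=27.0176, hold=24.5411 ⇒ V=27.0176 exercise | (k=4,j=2): S=110.7700, (K−S)⁺=6.9000, hold=8.8104 ⇒ V=8.8104 continue | (k=4,j=3): S=135.3521, (K−S)⁺=0.0000, hold=1.1961 ⇒ V=1.1961 continue | (k=4,j=4): S=165.3895, (K−S)⁺=0.0000, hold=0.0000 ⇒ V=0.0000 continue  boundary S*=90.6524
step 3: (k=3,j=0): S=82.0083, (K−S)⁺=35.6617, hold=33.1852 ⇒ V=35.6617 exercise | (k=3,j=1): S=100.2076, (K−S)⁺=17.4624, hold=16.0745 ⇒ V=17.4624 exercise | (k=3,j=2): S=122.4457, (K−S)⁺=0.0000, hold=4.2863 ⇒ V=4.2863 continue | (k=3,j=3): S=149.6189, (K−S)⁺=0.0000, hold=0.4894 ⇒ V=0.4894 continue  boundary S*=100.2076
step 2: (k=2,j=0): S=90.6524, (K−S)⁺=27.0176, hold=24.5411 ⇒ V=27.0176 exercise | (k=2,j=1): S=110.7700, (K−S)⁺=6.9000, hold=9.5871 ⇒ V=9.5871 continue | (k=2,j=2): S=135.3521, (K−S)⁺=0.0000, hold=2.0326 ⇒ V=2.0326 continue  boundary S*=90.6524
step 1: (k=1,j=0): S=100.2076, (K−S)⁺=17.4624, hold=16.5170 ⇒ V=17.4624 exercise | (k=1,j=1): S=122.4457, (K−S)⁺=0.0000, hold=5.0807 ⇒ V=5.0807 continue  boundary S*=100.2076
step 0: (k=0,j=0): S=110.7700, (K−S)⁺=6.9000, hold=10.0397 ⇒ V=10.0397 continue  boundary S*=-

price = 10.0397
boundary = - 100.2076 90.6524 100.2076 90.6524 100.2076 90.6524
tree:
10.0397
17.4624 5.0807
27.0176 9.5871 2.0326
35.6617 17.4624 4.2863 0.4894
43.4815 27.0176 8.8104 1.1961 0.0000
50.5557 35.6617 17.4624 2.9233 0.0000 0.0000
56.9553 43.4815 27.0176 7.1447 0.0000 0.0000 0.0000
62.7447 50.5557 35.6617 17.4624 0.0000 0.0000 0.0000 0.0000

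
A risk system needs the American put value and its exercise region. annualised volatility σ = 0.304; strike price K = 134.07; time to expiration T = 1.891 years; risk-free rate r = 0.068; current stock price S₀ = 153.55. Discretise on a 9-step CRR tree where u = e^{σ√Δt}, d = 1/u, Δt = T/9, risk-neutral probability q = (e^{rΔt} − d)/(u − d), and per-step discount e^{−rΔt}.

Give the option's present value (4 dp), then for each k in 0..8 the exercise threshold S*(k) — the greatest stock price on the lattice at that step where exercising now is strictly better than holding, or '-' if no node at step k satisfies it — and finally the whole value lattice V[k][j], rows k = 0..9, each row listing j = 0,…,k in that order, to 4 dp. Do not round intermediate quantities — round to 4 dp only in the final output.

Δt=0.21011, u=1.14952, d=0.86993, q=0.51669, disc=e^(-rΔt)=0.98581
k=9 terminal: V=max(K-S,0) → 90.2583 76.1770 57.5700 32.9827 0.4929 0.0000 0.0000 0.0000 0.0000 0.0000
k=8: j=0 S=50.3626 intr=83.7074 cont=81.8055 V=83.7074[EX]; j=1 S=66.5493 intr=67.5207 cont=65.6188 V=67.5207[EX]; j=2 S=87.9385 intr=46.1315 cont=44.2296 V=46.1315[EX]; j=3 S=116.2022 intr=17.8678 cont=15.9659 V=17.8678[EX]; j=4 S=153.5500 intr=0.0000 cont=0.2348 V=0.2348[hold]; j=5 S=202.9015 intr=0.0000 cont=0.0000 V=0.0000[hold]; j=6 S=268.1147 intr=0.0000 cont=0.0000 V=0.0000[hold]; j=7 S=354.2876 intr=0.0000 cont=0.0000 V=0.0000[hold]; j=8 S=468.1569 intr=0.0000 cont=0.0000 V=0.0000[hold]  S*(8)=116.2022
k=7: j=0 S=57.8930 intr=76.1770 cont=74.2751 V=76.1770[EX]; j=1 S=76.5000 intr=57.5700 cont=55.6681 V=57.5700[EX]; j=2 S=101.0873 intr=32.9827 cont=31.0808 V=32.9827[EX]; j=3 S=133.5771 intr=0.4929 cont=8.6328 V=8.6328[hold]; j=4 S=176.5093 intr=0.0000 cont=0.1119 V=0.1119[hold]; j=5 S=233.2399 intr=0.0000 cont=0.0000 V=0.0000[hold]; j=6 S=308.2040 intr=0.0000 cont=0.0000 V=0.0000[hold]; j=7 S=407.2618 intr=0.0000 cont=0.0000 V=0.0000[hold]  S*(7)=101.0873
k=6: j=0 S=66.5493 intr=67.5207 cont=65.6188 V=67.5207[EX]; j=1 S=87.9385 intr=46.1315 cont=44.2296 V=46.1315[EX]; j=2 S=116.2022 intr=17.8678 cont=20.1120 V=20.1120[hold]; j=3 S=153.5500 intr=0.0000 cont=4.1702 V=4.1702[hold]; j=4 S=202.9015 intr=0.0000 cont=0.0533 V=0.0533[hold]; j=5 S=268.1147 intr=0.0000 cont=0.0000 V=0.0000[hold]; j=6 S=354.2876 intr=0.0000 cont=0.0000 V=0.0000[hold]  S*(6)=87.9385
k=5: j=0 S=76.5000 intr=57.5700 cont=55.6681 V=57.5700[EX]; j=1 S=101.0873 intr=32.9827 cont=32.2239 V=32.9827[EX]; j=2 S=133.5771 intr=0.4929 cont=11.7066 V=11.7066[hold]; j=3 S=176.5093 intr=0.0000 cont=2.0141 V=2.0141[hold]; j=4 S=233.2399 intr=0.0000 cont=0.0254 V=0.0254[hold]; j=5 S=308.2040 intr=0.0000 cont=0.0000 V=0.0000[hold]  S*(5)=101.0873
k=4: j=0 S=87.9385 intr=46.1315 cont=44.2296 V=46.1315[EX]; j=1 S=116.2022 intr=17.8678 cont=21.6777 V=21.6777[hold]; j=2 S=153.5500 intr=0.0000 cont=6.6036 V=6.6036[hold]; j=3 S=202.9015 intr=0.0000 cont=0.9725 V=0.9725[hold]; j=4 S=268.1147 intr=0.0000 cont=0.0121 V=0.0121[hold]  S*(4)=87.9385
k=3: j=0 S=101.0873 intr=32.9827 cont=33.0214 V=33.0214[hold]; j=1 S=133.5771 intr=0.4929 cont=13.6921 V=13.6921[hold]; j=2 S=176.5093 intr=0.0000 cont=3.6417 V=3.6417[hold]; j=3 S=233.2399 intr=0.0000 cont=0.4695 V=0.4695[hold]  S*(3)=-
k=2: j=0 S=116.2022 intr=17.8678 cont=22.7074 V=22.7074[hold]; j=1 S=153.5500 intr=0.0000 cont=8.3786 V=8.3786[hold]; j=2 S=202.9015 intr=0.0000 cont=1.9743 V=1.9743[hold]  S*(2)=-
k=1: j=0 S=133.5771 intr=0.4929 cont=15.0868 V=15.0868[hold]; j=1 S=176.5093 intr=0.0000 cont=4.9977 V=4.9977[hold]  S*(1)=-
k=0: j=0 S=153.5500 intr=0.0000 cont=9.7338 V=9.7338[hold]  S*(0)=-

price = 9.7338
boundary = - - - - 87.9385 101.0873 87.9385 101.0873 116.2022
tree:
9.7338
15.0868 4.9977
22.7074 8.3786 1.9743
33.0214 13.6921 3.6417 0.4695
46.1315 21.6777 6.6036 0.9725 0.0121
57.5700 32.9827 11.7066 2.0141 0.0254 0.0000
67.5207 46.1315 20.1120 4.1702 0.0533 0.0000 0.0000
76.1770 57.5700 32.9827 8.6328 0.1119 0.0000 0.0000 0.0000
83.7074 67.5207 46.1315 17.8678 0.2348 0.0000 0.0000 0.0000 0.0000
90.2583 76.1770 57.5700 32.9827 0.4929 0.0000 0.0000 0.0000 0.0000 0.0000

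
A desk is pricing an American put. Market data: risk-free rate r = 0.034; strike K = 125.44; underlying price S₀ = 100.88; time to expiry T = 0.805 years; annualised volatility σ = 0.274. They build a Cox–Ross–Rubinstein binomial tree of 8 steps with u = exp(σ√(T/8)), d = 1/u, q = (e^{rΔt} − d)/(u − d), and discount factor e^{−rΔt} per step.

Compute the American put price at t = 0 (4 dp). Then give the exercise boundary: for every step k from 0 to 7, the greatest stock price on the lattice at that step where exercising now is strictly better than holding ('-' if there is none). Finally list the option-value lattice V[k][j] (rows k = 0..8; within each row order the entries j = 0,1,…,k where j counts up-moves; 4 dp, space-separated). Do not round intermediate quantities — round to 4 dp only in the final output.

price = 25.8343
boundary = - 92.4821 84.7833 92.4821 84.7833 92.4821 100.8800 110.0405
tree:
25.8343
32.9579 18.8305
40.6567 25.3533 12.3841
47.7147 32.9579 17.8613 6.9476
54.1850 40.6567 24.8154 10.9736 2.9367
60.1168 47.7147 32.9579 16.7775 5.1981 0.6772
65.5547 54.1850 40.6567 24.5600 9.0471 1.3535 0.0000
70.5399 60.1168 47.7147 32.9579 15.3995 2.7053 0.0000 0.0000
75.1102 65.5547 54.1850 40.6567 24.5600 5.4072 0.0000 0.0000 0.0000

Δt=0.10063, u=1.09081, d=0.91675, q=0.49797, disc=e^(-rΔt)=0.99658
k=8 terminal: V=max(K-S,0) → 75.1102 65.5547 54.1850 40.6567 24.5600 5.4072 0.0000 0.0000 0.0000
k=7: j=0 S=54.9001 intr=70.5399 cont=70.1115 V=70.5399[EX]; j=1 S=65.3232 intr=60.1168 cont=59.6883 V=60.1168[EX]; j=2 S=77.7253 intr=47.7147 cont=47.2862 V=47.7147[EX]; j=3 S=92.4821 intr=32.9579 cont=32.5295 V=32.9579[EX]; j=4 S=110.0405 intr=15.3995 cont=14.9711 V=15.3995[EX]; j=5 S=130.9325 intr=0.0000 cont=2.7053 V=2.7053[hold]; j=6 S=155.7910 intr=0.0000 cont=0.0000 V=0.0000[hold]; j=7 S=185.3691 intr=0.0000 cont=0.0000 V=0.0000[hold]  S*(7)=110.0405
k=6: j=0 S=59.8853 intr=65.5547 cont=65.1263 V=65.5547[EX]; j=1 S=71.2550 intr=54.1850 cont=53.7566 V=54.1850[EX]; j=2 S=84.7833 intr=40.6567 cont=40.2283 V=40.6567[EX]; j=3 S=100.8800 intr=24.5600 cont=24.1316 V=24.5600[EX]; j=4 S=120.0328 intr=5.4072 cont=9.0471 V=9.0471[hold]; j=5 S=142.8219 intr=0.0000 cont=1.3535 V=1.3535[hold]; j=6 S=169.9378 intr=0.0000 cont=0.0000 V=0.0000[hold]  S*(6)=100.8800
k=5: j=0 S=65.3232 intr=60.1168 cont=59.6883 V=60.1168[EX]; j=1 S=77.7253 intr=47.7147 cont=47.2862 V=47.7147[EX]; j=2 S=92.4821 intr=32.9579 cont=32.5295 V=32.9579[EX]; j=3 S=110.0405 intr=15.3995 cont=16.7775 V=16.7775[hold]; j=4 S=130.9325 intr=0.0000 cont=5.1981 V=5.1981[hold]; j=5 S=155.7910 intr=0.0000 cont=0.6772 V=0.6772[hold]  S*(5)=92.4821
k=4: j=0 S=71.2550 intr=54.1850 cont=53.7566 V=54.1850[EX]; j=1 S=84.7833 intr=40.6567 cont=40.2283 V=40.6567[EX]; j=2 S=100.8800 intr=24.5600 cont=24.8154 V=24.8154[hold]; j=3 S=120.0328 intr=5.4072 cont=10.9736 V=10.9736[hold]; j=4 S=142.8219 intr=0.0000 cont=2.9367 V=2.9367[hold]  S*(4)=84.7833
k=3: j=0 S=77.7253 intr=47.7147 cont=47.2862 V=47.7147[EX]; j=1 S=92.4821 intr=32.9579 cont=32.6562 V=32.9579[EX]; j=2 S=110.0405 intr=15.3995 cont=17.8613 V=17.8613[hold]; j=3 S=130.9325 intr=0.0000 cont=6.9476 V=6.9476[hold]  S*(3)=92.4821
k=2: j=0 S=84.7833 intr=40.6567 cont=40.2283 V=40.6567[EX]; j=1 S=100.8800 intr=24.5600 cont=25.3533 V=25.3533[hold]; j=2 S=120.0328 intr=5.4072 cont=12.3841 V=12.3841[hold]  S*(2)=84.7833
k=1: j=0 S=92.4821 intr=32.9579 cont=32.9232 V=32.9579[EX]; j=1 S=110.0405 intr=15.3995 cont=18.8305 V=18.8305[hold]  S*(1)=92.4821
k=0: j=0 S=100.8800 intr=24.5600 cont=25.8343 V=25.8343[hold]  S*(0)=-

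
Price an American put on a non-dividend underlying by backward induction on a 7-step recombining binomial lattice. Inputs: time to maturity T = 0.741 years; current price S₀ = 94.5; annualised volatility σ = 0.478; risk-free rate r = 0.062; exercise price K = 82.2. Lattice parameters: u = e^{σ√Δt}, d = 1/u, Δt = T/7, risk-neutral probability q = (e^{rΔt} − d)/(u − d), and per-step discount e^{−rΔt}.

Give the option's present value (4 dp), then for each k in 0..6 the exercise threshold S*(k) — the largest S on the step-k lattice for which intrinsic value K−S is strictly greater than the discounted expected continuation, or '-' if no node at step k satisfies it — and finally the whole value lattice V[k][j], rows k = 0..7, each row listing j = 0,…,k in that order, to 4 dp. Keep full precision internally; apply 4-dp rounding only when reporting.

Δt=0.10586  u=1.16827  d=0.85597  q=0.48228  discount=0.99346
step 7 (expiry): payoffs max(K−S,0) = 50.3844 38.7767 22.9339 1.3109 0.0000 0.0000 0.0000 0.0000
step 6: (k=6,j=0): S=37.1690, (K−S)⁺=45.0310, hold=44.4932 ⇒ V=45.0310 exercise | (k=6,j=1): S=50.7300, (K−S)⁺=31.4700, hold=30.9323 ⇒ V=31.4700 exercise | (k=6,j=2): S=69.2386, (K−S)⁺=12.9614, hold=12.4237 ⇒ V=12.9614 exercise | (k=6,j=3): S=94.5000, (K−S)⁺=0.0000, hold=0.6742 ⇒ V=0.6742 continue | (k=6,j=4): S=128.9779, (K−S)⁺=0.0000, hold=0.0000 ⇒ V=0.0000 continue | (k=6,j=5): S=176.0349, (K−S)⁺=0.0000, hold=0.0000 ⇒ V=0.0000 continue | (k=6,j=6): S=240.2605, (K−S)⁺=0.0000, hold=0.0000 ⇒ V=0.0000 continue  boundary S*=69.2386
step 5: (k=5,j=0): S=43.4233, (K−S)⁺=38.7767, hold=38.2390 ⇒ V=38.7767 exercise | (k=5,j=1): S=59.2661, (K−S)⁺=22.9339, hold=22.3961 ⇒ V=22.9339 exercise | (k=5,j=2): S=80.8891, (K−S)⁺=1.3109, hold=6.9895 ⇒ V=6.9895 continue | (k=5,j=3): S=110.4011, (K−S)⁺=0.0000, hold=0.3468 ⇒ V=0.3468 continue | (k=5,j=4): S=150.6805, (K−S)⁺=0.0000, hold=0.0000 ⇒ V=0.0000 continue | (k=5,j=5): S=205.6556, (K−S)⁺=0.0000, hold=0.0000 ⇒ V=0.0000 continue  boundary S*=59.2661
step 4: (k=4,j=0): S=50.7300, (K−S)⁺=31.4700, hold=30.9323 ⇒ V=31.4700 exercise | (k=4,j=1): S=69.2386, (K−S)⁺=12.9614, hold=15.1444 ⇒ V=15.1444 continue | (k=4,j=2): S=94.5000, (K−S)⁺=0.0000, hold=3.7611 ⇒ V=3.7611 continue | (k=4,j=3): S=128.9779, (K−S)⁺=0.0000, hold=0.1784 ⇒ V=0.1784 continue | (k=4,j=4): S=176.0349, (K−S)⁺=0.0000, hold=0.0000 ⇒ V=0.0000 continue  boundary S*=50.7300
step 3: (k=3,j=0): S=59.2661, (K−S)⁺=22.9339, hold=23.4421 ⇒ V=23.4421 continue | (k=3,j=1): S=80.8891, (K−S)⁺=1.3109, hold=9.5913 ⇒ V=9.5913 continue | (k=3,j=2): S=110.4011, (K−S)⁺=0.0000, hold=2.0199 ⇒ V=2.0199 continue | (k=3,j=3): S=150.6805, (K−S)⁺=0.0000, hold=0.0917 ⇒ V=0.0917 continue  boundary S*=-
step 2: (k=2,j=0): S=69.2386, (K−S)⁺=12.9614, hold=16.6524 ⇒ V=16.6524 continue | (k=2,j=1): S=94.5000, (K−S)⁺=0.0000, hold=5.9009 ⇒ V=5.9009 continue | (k=2,j=2): S=128.9779, (K−S)⁺=0.0000, hold=1.0828 ⇒ V=1.0828 continue  boundary S*=-
step 1: (k=1,j=0): S=80.8891, (K−S)⁺=1.3109, hold=11.3921 ⇒ V=11.3921 continue | (k=1,j=1): S=110.4011, (K−S)⁺=0.0000, hold=3.5538 ⇒ V=3.5538 continue  boundary S*=-
step 0: (k=0,j=0): S=94.5000, (K−S)⁺=0.0000, hold=7.5620 ⇒ V=7.5620 continue  boundary S*=-

price = 7.5620
boundary = - - - - 50.7300 59.2661 69.2386
tree:
7.5620
11.3921 3.5538
16.6524 5.9009 1.0828
23.4421 9.5913 2.0199 0.0917
31.4700 15.1444 3.7611 0.1784 0.0000
38.7767 22.9339 6.9895 0.3468 0.0000 0.0000
45.0310 31.4700 12.9614 0.6742 0.0000 0.0000 0.0000
50.3844 38.7767 22.9339 1.3109 0.0000 0.0000 0.0000 0.0000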